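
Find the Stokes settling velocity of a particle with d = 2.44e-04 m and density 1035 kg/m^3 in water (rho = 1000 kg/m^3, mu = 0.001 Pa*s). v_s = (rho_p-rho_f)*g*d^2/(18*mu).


Density difference: rho_p - rho_f = 1035 - 1000 = 35 kg/m^3
d^2 = (2.44e-04)^2 = 5.9536e-08 m^2
Numerator = (rho_p - rho_f) * g * d^2 = 35 * 9.81 * 5.9536e-08 = 2.0441686e-05
Denominator = 18 * mu = 18 * 0.001 = 0.018
v_s = 2.0441686e-05 / 0.018 = 0.00113565 m/s
Check: Re = rho_f * v_s * d / mu = 1000 * 0.00113565 * 2.44e-04 / 0.001 = 0.277 < 1, so Stokes' law applies.

0.00113565 m/s


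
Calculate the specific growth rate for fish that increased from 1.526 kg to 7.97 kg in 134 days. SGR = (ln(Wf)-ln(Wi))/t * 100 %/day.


ln(W_f) = ln(7.97) = 2.0756845
ln(W_i) = ln(1.526) = 0.42264993
ln(W_f) - ln(W_i) = 2.0756845 - 0.42264993 = 1.6530346
SGR = 1.6530346 / 134 * 100 = 1.23361 %/day

1.23361 %/day


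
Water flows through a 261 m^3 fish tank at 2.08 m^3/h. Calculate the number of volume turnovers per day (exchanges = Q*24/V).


Daily flow volume = 2.08 m^3/h * 24 h = 49.92 m^3/day
Exchanges = daily flow / tank volume = 49.92 / 261 = 0.191264 exchanges/day

0.191264 exchanges/day


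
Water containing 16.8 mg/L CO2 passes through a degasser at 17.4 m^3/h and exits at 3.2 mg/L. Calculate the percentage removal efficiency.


CO2_out / CO2_in = 3.2 / 16.8 = 0.19047619
Fraction remaining = 0.19047619
efficiency = (1 - 0.19047619) * 100 = 80.9524 %

80.9524 %


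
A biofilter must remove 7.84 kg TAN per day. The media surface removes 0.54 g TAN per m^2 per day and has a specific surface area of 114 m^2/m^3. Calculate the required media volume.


A = 7.84*1000 / 0.54 = 14518.519 m^2
V = 14518.519 / 114 = 127.355

127.355 m^3


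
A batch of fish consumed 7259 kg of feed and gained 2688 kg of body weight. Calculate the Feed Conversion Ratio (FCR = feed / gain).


FCR = feed consumed / weight gained
FCR = 7259 kg / 2688 kg = 2.70052

2.70052


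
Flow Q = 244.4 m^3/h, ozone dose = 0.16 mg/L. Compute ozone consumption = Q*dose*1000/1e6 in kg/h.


O3 demand (mg/h) = Q * dose * 1000 = 244.4 * 0.16 * 1000 = 39104 mg/h
Convert mg to kg: 39104 / 1e6 = 0.039104 kg/h

0.039104 kg/h


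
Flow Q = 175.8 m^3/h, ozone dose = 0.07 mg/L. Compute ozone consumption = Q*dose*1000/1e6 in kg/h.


O3 demand (mg/h) = Q * dose * 1000 = 175.8 * 0.07 * 1000 = 12306 mg/h
Convert mg to kg: 12306 / 1e6 = 0.012306 kg/h

0.012306 kg/h


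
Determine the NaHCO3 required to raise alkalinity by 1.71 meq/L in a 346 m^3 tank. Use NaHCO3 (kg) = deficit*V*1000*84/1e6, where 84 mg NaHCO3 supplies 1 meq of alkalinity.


Tank volume in L = 346 m^3 * 1000 = 346000 L
Total meq required = 1.71 meq/L * 346000 L = 591660 meq
NaHCO3 mass = 591660 meq * 84 mg/meq / 1e6 = 49.6994 kg

49.6994 kg


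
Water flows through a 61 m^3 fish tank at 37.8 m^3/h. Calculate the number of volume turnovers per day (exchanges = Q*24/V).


Daily flow volume = 37.8 m^3/h * 24 h = 907.2 m^3/day
Exchanges = daily flow / tank volume = 907.2 / 61 = 14.8721 exchanges/day

14.8721 exchanges/day


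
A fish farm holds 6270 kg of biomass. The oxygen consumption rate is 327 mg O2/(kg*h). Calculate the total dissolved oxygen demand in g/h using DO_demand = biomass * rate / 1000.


Total O2 consumption (mg/h) = 6270 kg * 327 mg/(kg*h) = 2050290 mg/h
Convert to g/h: 2050290 / 1000 = 2050.29 g/h

2050.29 g/h


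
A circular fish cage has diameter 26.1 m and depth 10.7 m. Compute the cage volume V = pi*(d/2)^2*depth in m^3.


r = d/2 = 26.1/2 = 13.05 m
Base area = pi*r^2 = pi*13.05^2 = 535.02108 m^2
Volume = 535.02108 * 10.7 = 5724.73 m^3

5724.73 m^3


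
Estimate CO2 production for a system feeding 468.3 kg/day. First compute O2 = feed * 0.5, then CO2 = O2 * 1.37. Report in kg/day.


O2 = 468.3 * 0.5 = 234.15
CO2 = 234.15 * 1.37 = 320.7855

320.7855 kg/day


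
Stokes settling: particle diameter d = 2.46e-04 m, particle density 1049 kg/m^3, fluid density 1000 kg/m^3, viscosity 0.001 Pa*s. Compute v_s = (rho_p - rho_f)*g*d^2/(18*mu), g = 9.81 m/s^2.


Density difference: rho_p - rho_f = 1049 - 1000 = 49 kg/m^3
d^2 = (2.46e-04)^2 = 6.0516e-08 m^2
Numerator = (rho_p - rho_f) * g * d^2 = 49 * 9.81 * 6.0516e-08 = 2.9089436e-05
Denominator = 18 * mu = 18 * 0.001 = 0.018
v_s = 2.9089436e-05 / 0.018 = 0.00161608 m/s
Check: Re = rho_f * v_s * d / mu = 1000 * 0.00161608 * 2.46e-04 / 0.001 = 0.398 < 1, so Stokes' law applies.

0.00161608 m/s


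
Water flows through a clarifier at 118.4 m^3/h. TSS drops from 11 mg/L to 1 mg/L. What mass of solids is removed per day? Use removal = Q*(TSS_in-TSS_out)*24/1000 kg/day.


Concentration drop: TSS_in - TSS_out = 11 - 1 = 10 mg/L
Hourly solids removed = Q * dTSS = 118.4 m^3/h * 10 mg/L = 1184 g/h  (m^3/h * mg/L = g/h)
Daily solids removed = 1184 * 24 = 28416 g/day
Convert g to kg: 28416 / 1000 = 28.416 kg/day

28.416 kg/day


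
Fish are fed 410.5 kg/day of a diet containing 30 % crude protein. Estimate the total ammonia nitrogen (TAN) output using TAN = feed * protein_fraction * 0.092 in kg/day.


Protein in feed = 410.5 * 30/100 = 123.15 kg/day
TAN = protein * 0.092 = 123.15 * 0.092 = 11.3298 kg/day

11.3298 kg/day


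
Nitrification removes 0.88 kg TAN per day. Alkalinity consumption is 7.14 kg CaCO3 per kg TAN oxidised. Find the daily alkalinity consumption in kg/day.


Alkalinity factor: 7.14 kg CaCO3 consumed per kg TAN nitrified
alk = 0.88 kg TAN * 7.14 = 6.2832 kg CaCO3/day

6.2832 kg CaCO3/day


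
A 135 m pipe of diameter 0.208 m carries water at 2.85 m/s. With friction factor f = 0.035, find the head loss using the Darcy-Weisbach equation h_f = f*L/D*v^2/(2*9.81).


v^2 = 2.85^2 = 8.1225 m^2/s^2
L/D = 135/0.208 = 649.03846
h_f = f*(L/D)*v^2/(2g) = 0.035 * 649.03846 * 8.1225 / 19.62 = 9.40436 m

9.40436 m


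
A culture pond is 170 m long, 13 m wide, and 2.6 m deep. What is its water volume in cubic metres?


Base area = L * W = 170 * 13 = 2210 m^2
Volume = area * depth = 2210 * 2.6 = 5746 m^3

5746 m^3


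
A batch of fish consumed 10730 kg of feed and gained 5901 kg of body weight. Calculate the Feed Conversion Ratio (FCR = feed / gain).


FCR = feed consumed / weight gained
FCR = 10730 kg / 5901 kg = 1.81834

1.81834


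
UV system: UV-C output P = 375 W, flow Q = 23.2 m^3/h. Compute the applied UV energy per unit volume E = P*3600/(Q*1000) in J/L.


Energy delivered per hour = 375 W * 3600 s = 1350000 J/h
Volume treated per hour = 23.2 m^3/h * 1000 = 23200 L/h
dose = 1350000 / 23200 = 58.1897 J/L

58.1897 J/L


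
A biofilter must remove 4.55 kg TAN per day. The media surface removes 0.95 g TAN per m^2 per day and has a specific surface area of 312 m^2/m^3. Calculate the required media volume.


A = 4.55*1000 / 0.95 = 4789.4737 m^2
V = 4789.4737 / 312 = 15.3509

15.3509 m^3


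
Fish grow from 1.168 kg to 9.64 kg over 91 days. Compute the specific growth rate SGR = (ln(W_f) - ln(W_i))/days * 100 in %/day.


ln(W_f) = ln(9.64) = 2.2659211
ln(W_i) = ln(1.168) = 0.15529288
ln(W_f) - ln(W_i) = 2.2659211 - 0.15529288 = 2.1106282
SGR = 2.1106282 / 91 * 100 = 2.31937 %/day

2.31937 %/day


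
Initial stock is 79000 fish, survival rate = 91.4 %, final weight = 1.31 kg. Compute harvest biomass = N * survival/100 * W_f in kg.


Survivors = 79000 * 91.4/100 = 72206 fish
Harvest biomass = survivors * W_f = 72206 * 1.31 = 94589.86 kg

94589.86 kg


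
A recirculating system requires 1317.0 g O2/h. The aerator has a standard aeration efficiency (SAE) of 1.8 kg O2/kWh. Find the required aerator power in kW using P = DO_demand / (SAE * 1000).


SAE in g O2/kWh = 1.8 * 1000 = 1800 g/kWh
P = DO_demand / SAE_g = 1317.0 / 1800 = 0.731667 kW

0.731667 kW


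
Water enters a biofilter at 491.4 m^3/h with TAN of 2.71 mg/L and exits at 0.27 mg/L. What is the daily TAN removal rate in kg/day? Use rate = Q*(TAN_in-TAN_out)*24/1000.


Concentration drop: TAN_in - TAN_out = 2.71 - 0.27 = 2.44 mg/L
Hourly TAN removed = Q * dTAN = 491.4 m^3/h * 2.44 mg/L = 1199.016 g/h  (m^3/h * mg/L = g/h)
Daily TAN removed = 1199.016 * 24 = 28776.384 g/day
Convert to kg/day: 28776.384 / 1000 = 28.776384 kg/day

28.776384 kg/day


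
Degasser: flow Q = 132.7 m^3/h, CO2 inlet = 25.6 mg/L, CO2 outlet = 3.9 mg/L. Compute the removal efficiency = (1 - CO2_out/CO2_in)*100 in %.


CO2_out / CO2_in = 3.9 / 25.6 = 0.15234375
Fraction remaining = 0.15234375
efficiency = (1 - 0.15234375) * 100 = 84.7656 %

84.7656 %


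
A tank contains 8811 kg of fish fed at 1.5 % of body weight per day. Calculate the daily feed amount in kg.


Feeding rate fraction = 1.5% / 100 = 0.015
Daily feed = 8811 kg * 0.015 = 132.165 kg/day

132.165 kg/day


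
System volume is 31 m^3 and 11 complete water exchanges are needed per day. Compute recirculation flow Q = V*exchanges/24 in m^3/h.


Daily recirculation volume = 31 m^3 * 11 = 341 m^3/day
Flow rate Q = daily volume / 24 h = 341 / 24 = 14.2083 m^3/h

14.2083 m^3/h


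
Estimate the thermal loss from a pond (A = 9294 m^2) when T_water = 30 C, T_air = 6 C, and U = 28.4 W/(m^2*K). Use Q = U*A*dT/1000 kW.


Temperature difference dT = 30 - 6 = 24 K
Heat loss (W) = U * A * dT = 28.4 * 9294 * 24 = 6334790.4 W
Convert to kW: 6334790.4 / 1000 = 6334.7904 kW

6334.7904 kW


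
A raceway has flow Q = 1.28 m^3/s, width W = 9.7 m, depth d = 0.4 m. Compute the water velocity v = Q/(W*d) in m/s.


Cross-sectional area = W * d = 9.7 * 0.4 = 3.88 m^2
Velocity = Q / A = 1.28 / 3.88 = 0.329897 m/s

0.329897 m/s


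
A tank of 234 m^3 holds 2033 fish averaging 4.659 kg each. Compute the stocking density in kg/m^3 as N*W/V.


Total biomass = 2033 fish * 4.659 kg = 9471.747 kg
Density = total biomass / volume = 9471.747 / 234 = 40.4776 kg/m^3

40.4776 kg/m^3


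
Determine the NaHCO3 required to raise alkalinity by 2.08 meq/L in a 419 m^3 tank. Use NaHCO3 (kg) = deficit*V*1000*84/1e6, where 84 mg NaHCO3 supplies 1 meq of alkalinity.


Tank volume in L = 419 m^3 * 1000 = 419000 L
Total meq required = 2.08 meq/L * 419000 L = 871520 meq
NaHCO3 mass = 871520 meq * 84 mg/meq / 1e6 = 73.2077 kg

73.2077 kg


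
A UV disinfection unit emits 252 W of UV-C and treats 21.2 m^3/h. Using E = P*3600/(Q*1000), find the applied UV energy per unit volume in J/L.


Energy delivered per hour = 252 W * 3600 s = 907200 J/h
Volume treated per hour = 21.2 m^3/h * 1000 = 21200 L/h
dose = 907200 / 21200 = 42.7925 J/L

42.7925 J/L


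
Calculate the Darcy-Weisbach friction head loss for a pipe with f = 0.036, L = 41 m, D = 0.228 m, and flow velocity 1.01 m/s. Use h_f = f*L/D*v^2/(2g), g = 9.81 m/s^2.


v^2 = 1.01^2 = 1.0201 m^2/s^2
L/D = 41/0.228 = 179.82456
h_f = f*(L/D)*v^2/(2g) = 0.036 * 179.82456 * 1.0201 / 19.62 = 0.336585 m

0.336585 m


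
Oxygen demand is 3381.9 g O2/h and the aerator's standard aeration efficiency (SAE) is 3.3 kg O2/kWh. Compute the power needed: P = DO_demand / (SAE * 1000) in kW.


SAE in g O2/kWh = 3.3 * 1000 = 3300 g/kWh
P = DO_demand / SAE_g = 3381.9 / 3300 = 1.02482 kW

1.02482 kW


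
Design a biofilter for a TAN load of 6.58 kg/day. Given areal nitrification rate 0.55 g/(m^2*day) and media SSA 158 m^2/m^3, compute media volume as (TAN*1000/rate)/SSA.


A = 6.58*1000 / 0.55 = 11963.636 m^2
V = 11963.636 / 158 = 75.7192

75.7192 m^3


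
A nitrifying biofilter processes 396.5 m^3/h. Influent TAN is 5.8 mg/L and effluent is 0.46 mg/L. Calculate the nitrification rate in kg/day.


Concentration drop: TAN_in - TAN_out = 5.8 - 0.46 = 5.34 mg/L
Hourly TAN removed = Q * dTAN = 396.5 m^3/h * 5.34 mg/L = 2117.31 g/h  (m^3/h * mg/L = g/h)
Daily TAN removed = 2117.31 * 24 = 50815.44 g/day
Convert to kg/day: 50815.44 / 1000 = 50.81544 kg/day

50.81544 kg/day


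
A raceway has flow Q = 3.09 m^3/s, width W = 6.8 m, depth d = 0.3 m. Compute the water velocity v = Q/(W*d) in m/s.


Cross-sectional area = W * d = 6.8 * 0.3 = 2.04 m^2
Velocity = Q / A = 3.09 / 2.04 = 1.51471 m/s

1.51471 m/s


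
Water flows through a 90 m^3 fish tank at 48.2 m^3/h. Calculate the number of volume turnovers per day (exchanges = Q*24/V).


Daily flow volume = 48.2 m^3/h * 24 h = 1156.8 m^3/day
Exchanges = daily flow / tank volume = 1156.8 / 90 = 12.8533 exchanges/day

12.8533 exchanges/day


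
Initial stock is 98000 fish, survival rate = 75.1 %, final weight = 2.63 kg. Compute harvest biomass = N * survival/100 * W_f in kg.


Survivors = 98000 * 75.1/100 = 73598 fish
Harvest biomass = survivors * W_f = 73598 * 2.63 = 193562.74 kg

193562.74 kg


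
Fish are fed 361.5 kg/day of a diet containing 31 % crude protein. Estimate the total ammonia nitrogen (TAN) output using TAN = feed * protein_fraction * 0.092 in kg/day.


Protein in feed = 361.5 * 31/100 = 112.065 kg/day
TAN = protein * 0.092 = 112.065 * 0.092 = 10.30998 kg/day

10.30998 kg/day


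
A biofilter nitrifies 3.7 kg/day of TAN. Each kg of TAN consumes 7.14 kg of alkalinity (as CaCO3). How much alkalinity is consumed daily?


Alkalinity factor: 7.14 kg CaCO3 consumed per kg TAN nitrified
alk = 3.7 kg TAN * 7.14 = 26.418 kg CaCO3/day

26.418 kg CaCO3/day


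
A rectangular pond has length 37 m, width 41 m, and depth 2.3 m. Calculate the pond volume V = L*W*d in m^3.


Base area = L * W = 37 * 41 = 1517 m^2
Volume = area * depth = 1517 * 2.3 = 3489.1 m^3

3489.1 m^3


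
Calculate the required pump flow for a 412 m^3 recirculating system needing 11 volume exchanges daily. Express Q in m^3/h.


Daily recirculation volume = 412 m^3 * 11 = 4532 m^3/day
Flow rate Q = daily volume / 24 h = 4532 / 24 = 188.833 m^3/h

188.833 m^3/h


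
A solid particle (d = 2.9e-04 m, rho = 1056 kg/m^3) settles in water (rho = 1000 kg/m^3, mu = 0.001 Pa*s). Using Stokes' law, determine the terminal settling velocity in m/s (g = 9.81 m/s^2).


Density difference: rho_p - rho_f = 1056 - 1000 = 56 kg/m^3
d^2 = (2.9e-04)^2 = 8.41e-08 m^2
Numerator = (rho_p - rho_f) * g * d^2 = 56 * 9.81 * 8.41e-08 = 4.6201176e-05
Denominator = 18 * mu = 18 * 0.001 = 0.018
v_s = 4.6201176e-05 / 0.018 = 0.00256673 m/s
Check: Re = rho_f * v_s * d / mu = 1000 * 0.00256673 * 2.9e-04 / 0.001 = 0.744 < 1, so Stokes' law applies.

0.00256673 m/s


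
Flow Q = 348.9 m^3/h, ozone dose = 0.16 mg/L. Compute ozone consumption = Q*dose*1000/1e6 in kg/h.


O3 demand (mg/h) = Q * dose * 1000 = 348.9 * 0.16 * 1000 = 55824 mg/h
Convert mg to kg: 55824 / 1e6 = 0.055824 kg/h

0.055824 kg/h


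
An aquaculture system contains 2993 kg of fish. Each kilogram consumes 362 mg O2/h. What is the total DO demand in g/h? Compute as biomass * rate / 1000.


Total O2 consumption (mg/h) = 2993 kg * 362 mg/(kg*h) = 1083466 mg/h
Convert to g/h: 1083466 / 1000 = 1083.466 g/h

1083.466 g/h


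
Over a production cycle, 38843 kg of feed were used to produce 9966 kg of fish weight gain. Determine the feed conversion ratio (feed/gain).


FCR = feed consumed / weight gained
FCR = 38843 kg / 9966 kg = 3.89755

3.89755


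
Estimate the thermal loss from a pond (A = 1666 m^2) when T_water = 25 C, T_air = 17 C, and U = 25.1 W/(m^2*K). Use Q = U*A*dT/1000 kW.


Temperature difference dT = 25 - 17 = 8 K
Heat loss (W) = U * A * dT = 25.1 * 1666 * 8 = 334532.8 W
Convert to kW: 334532.8 / 1000 = 334.5328 kW

334.5328 kW


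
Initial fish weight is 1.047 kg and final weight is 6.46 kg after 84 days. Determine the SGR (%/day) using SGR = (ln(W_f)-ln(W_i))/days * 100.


ln(W_f) = ln(6.46) = 1.8656293
ln(W_i) = ln(1.047) = 0.045928932
ln(W_f) - ln(W_i) = 1.8656293 - 0.045928932 = 1.8197004
SGR = 1.8197004 / 84 * 100 = 2.16631 %/day

2.16631 %/day


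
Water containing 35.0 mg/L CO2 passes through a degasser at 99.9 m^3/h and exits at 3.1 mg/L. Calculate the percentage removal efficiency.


CO2_out / CO2_in = 3.1 / 35.0 = 0.088571429
Fraction remaining = 0.088571429
efficiency = (1 - 0.088571429) * 100 = 91.1429 %

91.1429 %


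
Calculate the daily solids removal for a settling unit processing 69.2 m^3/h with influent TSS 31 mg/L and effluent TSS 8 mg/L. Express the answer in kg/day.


Concentration drop: TSS_in - TSS_out = 31 - 8 = 23 mg/L
Hourly solids removed = Q * dTSS = 69.2 m^3/h * 23 mg/L = 1591.6 g/h  (m^3/h * mg/L = g/h)
Daily solids removed = 1591.6 * 24 = 38198.4 g/day
Convert g to kg: 38198.4 / 1000 = 38.1984 kg/day

38.1984 kg/day


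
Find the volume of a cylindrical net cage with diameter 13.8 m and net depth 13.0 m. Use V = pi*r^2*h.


r = d/2 = 13.8/2 = 6.9 m
Base area = pi*r^2 = pi*6.9^2 = 149.57123 m^2
Volume = 149.57123 * 13.0 = 1944.43 m^3

1944.43 m^3


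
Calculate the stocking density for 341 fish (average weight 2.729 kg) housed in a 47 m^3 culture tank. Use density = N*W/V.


Total biomass = 341 fish * 2.729 kg = 930.589 kg
Density = total biomass / volume = 930.589 / 47 = 19.7998 kg/m^3

19.7998 kg/m^3


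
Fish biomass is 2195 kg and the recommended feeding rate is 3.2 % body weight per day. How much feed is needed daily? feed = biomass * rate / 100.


Feeding rate fraction = 3.2% / 100 = 0.032
Daily feed = 2195 kg * 0.032 = 70.24 kg/day

70.24 kg/day


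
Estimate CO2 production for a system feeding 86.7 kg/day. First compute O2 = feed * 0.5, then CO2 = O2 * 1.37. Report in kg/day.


O2 = 86.7 * 0.5 = 43.35
CO2 = 43.35 * 1.37 = 59.3895

59.3895 kg/day


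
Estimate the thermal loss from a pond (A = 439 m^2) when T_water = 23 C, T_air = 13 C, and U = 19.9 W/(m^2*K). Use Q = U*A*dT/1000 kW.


Temperature difference dT = 23 - 13 = 10 K
Heat loss (W) = U * A * dT = 19.9 * 439 * 10 = 87361 W
Convert to kW: 87361 / 1000 = 87.361 kW

87.361 kW


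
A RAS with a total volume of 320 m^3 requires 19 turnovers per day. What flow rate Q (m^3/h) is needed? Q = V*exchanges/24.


Daily recirculation volume = 320 m^3 * 19 = 6080 m^3/day
Flow rate Q = daily volume / 24 h = 6080 / 24 = 253.333 m^3/h

253.333 m^3/h


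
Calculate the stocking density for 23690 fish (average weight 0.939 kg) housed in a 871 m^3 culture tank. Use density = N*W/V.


Total biomass = 23690 fish * 0.939 kg = 22244.91 kg
Density = total biomass / volume = 22244.91 / 871 = 25.5395 kg/m^3

25.5395 kg/m^3


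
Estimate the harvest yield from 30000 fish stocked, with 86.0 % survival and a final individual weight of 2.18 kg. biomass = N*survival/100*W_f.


Survivors = 30000 * 86.0/100 = 25800 fish
Harvest biomass = survivors * W_f = 25800 * 2.18 = 56244 kg

56244 kg


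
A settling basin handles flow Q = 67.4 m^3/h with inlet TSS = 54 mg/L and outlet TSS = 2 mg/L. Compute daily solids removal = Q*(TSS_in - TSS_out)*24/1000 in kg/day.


Concentration drop: TSS_in - TSS_out = 54 - 2 = 52 mg/L
Hourly solids removed = Q * dTSS = 67.4 m^3/h * 52 mg/L = 3504.8 g/h  (m^3/h * mg/L = g/h)
Daily solids removed = 3504.8 * 24 = 84115.2 g/day
Convert g to kg: 84115.2 / 1000 = 84.1152 kg/day

84.1152 kg/day


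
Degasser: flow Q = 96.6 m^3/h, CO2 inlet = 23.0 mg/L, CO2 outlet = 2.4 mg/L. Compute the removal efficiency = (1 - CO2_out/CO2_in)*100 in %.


CO2_out / CO2_in = 2.4 / 23.0 = 0.10434783
Fraction remaining = 0.10434783
efficiency = (1 - 0.10434783) * 100 = 89.5652 %

89.5652 %


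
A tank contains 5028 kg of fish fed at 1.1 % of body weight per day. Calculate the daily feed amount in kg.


Feeding rate fraction = 1.1% / 100 = 0.011
Daily feed = 5028 kg * 0.011 = 55.308 kg/day

55.308 kg/day


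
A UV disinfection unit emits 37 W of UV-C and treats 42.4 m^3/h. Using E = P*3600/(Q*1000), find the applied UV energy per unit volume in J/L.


Energy delivered per hour = 37 W * 3600 s = 133200 J/h
Volume treated per hour = 42.4 m^3/h * 1000 = 42400 L/h
dose = 133200 / 42400 = 3.14151 J/L

3.14151 J/L


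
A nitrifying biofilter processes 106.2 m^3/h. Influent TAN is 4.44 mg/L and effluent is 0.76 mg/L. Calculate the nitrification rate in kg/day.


Concentration drop: TAN_in - TAN_out = 4.44 - 0.76 = 3.68 mg/L
Hourly TAN removed = Q * dTAN = 106.2 m^3/h * 3.68 mg/L = 390.816 g/h  (m^3/h * mg/L = g/h)
Daily TAN removed = 390.816 * 24 = 9379.584 g/day
Convert to kg/day: 9379.584 / 1000 = 9.379584 kg/day

9.379584 kg/day


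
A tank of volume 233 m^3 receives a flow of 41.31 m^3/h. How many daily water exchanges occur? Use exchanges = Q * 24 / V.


Daily flow volume = 41.31 m^3/h * 24 h = 991.44 m^3/day
Exchanges = daily flow / tank volume = 991.44 / 233 = 4.25511 exchanges/day

4.25511 exchanges/day


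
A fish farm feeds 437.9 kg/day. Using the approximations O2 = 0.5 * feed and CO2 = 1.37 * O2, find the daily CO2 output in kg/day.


O2 = 437.9 * 0.5 = 218.95
CO2 = 218.95 * 1.37 = 299.9615

299.9615 kg/day


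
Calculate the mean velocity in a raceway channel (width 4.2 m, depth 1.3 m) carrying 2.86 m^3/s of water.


Cross-sectional area = W * d = 4.2 * 1.3 = 5.46 m^2
Velocity = Q / A = 2.86 / 5.46 = 0.52381 m/s

0.52381 m/s


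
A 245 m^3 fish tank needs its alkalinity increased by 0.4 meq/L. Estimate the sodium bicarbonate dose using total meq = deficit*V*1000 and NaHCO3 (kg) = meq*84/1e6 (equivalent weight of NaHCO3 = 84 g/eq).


Tank volume in L = 245 m^3 * 1000 = 245000 L
Total meq required = 0.4 meq/L * 245000 L = 98000 meq
NaHCO3 mass = 98000 meq * 84 mg/meq / 1e6 = 8.232 kg

8.232 kg


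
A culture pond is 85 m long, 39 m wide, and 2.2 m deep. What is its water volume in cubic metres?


Base area = L * W = 85 * 39 = 3315 m^2
Volume = area * depth = 3315 * 2.2 = 7293 m^3

7293 m^3


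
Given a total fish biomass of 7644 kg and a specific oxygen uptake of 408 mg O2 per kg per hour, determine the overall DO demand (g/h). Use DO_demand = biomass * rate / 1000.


Total O2 consumption (mg/h) = 7644 kg * 408 mg/(kg*h) = 3118752 mg/h
Convert to g/h: 3118752 / 1000 = 3118.752 g/h

3118.752 g/h


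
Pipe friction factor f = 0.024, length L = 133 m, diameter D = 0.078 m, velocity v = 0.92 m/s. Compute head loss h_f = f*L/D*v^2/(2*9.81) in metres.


v^2 = 0.92^2 = 0.8464 m^2/s^2
L/D = 133/0.078 = 1705.1282
h_f = f*(L/D)*v^2/(2g) = 0.024 * 1705.1282 * 0.8464 / 19.62 = 1.76541 m

1.76541 m


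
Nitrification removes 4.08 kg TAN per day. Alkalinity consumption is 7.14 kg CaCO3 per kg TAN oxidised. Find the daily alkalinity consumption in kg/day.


Alkalinity factor: 7.14 kg CaCO3 consumed per kg TAN nitrified
alk = 4.08 kg TAN * 7.14 = 29.1312 kg CaCO3/day

29.1312 kg CaCO3/day


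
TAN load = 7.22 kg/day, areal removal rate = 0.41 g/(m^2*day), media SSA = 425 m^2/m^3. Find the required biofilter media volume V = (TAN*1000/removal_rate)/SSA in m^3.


A = 7.22*1000 / 0.41 = 17609.756 m^2
V = 17609.756 / 425 = 41.4347

41.4347 m^3


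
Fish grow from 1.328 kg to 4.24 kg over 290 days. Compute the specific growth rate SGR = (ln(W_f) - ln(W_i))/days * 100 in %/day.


ln(W_f) = ln(4.24) = 1.4445633
ln(W_i) = ln(1.328) = 0.28367405
ln(W_f) - ln(W_i) = 1.4445633 - 0.28367405 = 1.1608892
SGR = 1.1608892 / 290 * 100 = 0.400307 %/day

0.400307 %/day


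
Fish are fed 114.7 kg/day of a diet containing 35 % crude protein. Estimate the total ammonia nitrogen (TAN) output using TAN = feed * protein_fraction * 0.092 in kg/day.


Protein in feed = 114.7 * 35/100 = 40.145 kg/day
TAN = protein * 0.092 = 40.145 * 0.092 = 3.69334 kg/day

3.69334 kg/day


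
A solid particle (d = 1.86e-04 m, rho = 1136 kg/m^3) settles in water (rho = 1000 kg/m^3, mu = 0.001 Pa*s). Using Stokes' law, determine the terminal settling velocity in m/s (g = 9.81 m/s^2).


Density difference: rho_p - rho_f = 1136 - 1000 = 136 kg/m^3
d^2 = (1.86e-04)^2 = 3.4596e-08 m^2
Numerator = (rho_p - rho_f) * g * d^2 = 136 * 9.81 * 3.4596e-08 = 4.6156599e-05
Denominator = 18 * mu = 18 * 0.001 = 0.018
v_s = 4.6156599e-05 / 0.018 = 0.00256426 m/s
Check: Re = rho_f * v_s * d / mu = 1000 * 0.00256426 * 1.86e-04 / 0.001 = 0.477 < 1, so Stokes' law applies.

0.00256426 m/s


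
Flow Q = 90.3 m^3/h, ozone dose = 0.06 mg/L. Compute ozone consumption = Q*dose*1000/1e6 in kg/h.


O3 demand (mg/h) = Q * dose * 1000 = 90.3 * 0.06 * 1000 = 5418 mg/h
Convert mg to kg: 5418 / 1e6 = 0.005418 kg/h

0.005418 kg/h


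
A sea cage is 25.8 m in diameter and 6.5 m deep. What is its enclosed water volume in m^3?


r = d/2 = 25.8/2 = 12.9 m
Base area = pi*r^2 = pi*12.9^2 = 522.79243 m^2
Volume = 522.79243 * 6.5 = 3398.15 m^3

3398.15 m^3


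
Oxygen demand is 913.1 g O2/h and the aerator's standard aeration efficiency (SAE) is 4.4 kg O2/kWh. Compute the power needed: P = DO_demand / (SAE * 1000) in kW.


SAE in g O2/kWh = 4.4 * 1000 = 4400 g/kWh
P = DO_demand / SAE_g = 913.1 / 4400 = 0.207523 kW

0.207523 kW


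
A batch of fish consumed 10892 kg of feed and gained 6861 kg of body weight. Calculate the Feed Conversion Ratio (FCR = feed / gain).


FCR = feed consumed / weight gained
FCR = 10892 kg / 6861 kg = 1.58752

1.58752


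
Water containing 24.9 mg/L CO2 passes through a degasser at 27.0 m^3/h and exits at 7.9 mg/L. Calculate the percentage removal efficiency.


CO2_out / CO2_in = 7.9 / 24.9 = 0.31726908
Fraction remaining = 0.31726908
efficiency = (1 - 0.31726908) * 100 = 68.2731 %

68.2731 %


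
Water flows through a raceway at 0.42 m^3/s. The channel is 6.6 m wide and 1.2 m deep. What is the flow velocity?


Cross-sectional area = W * d = 6.6 * 1.2 = 7.92 m^2
Velocity = Q / A = 0.42 / 7.92 = 0.0530303 m/s

0.0530303 m/s


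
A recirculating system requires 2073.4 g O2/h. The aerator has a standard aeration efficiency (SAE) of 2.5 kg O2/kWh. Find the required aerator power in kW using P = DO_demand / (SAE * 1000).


SAE in g O2/kWh = 2.5 * 1000 = 2500 g/kWh
P = DO_demand / SAE_g = 2073.4 / 2500 = 0.82936 kW

0.82936 kW


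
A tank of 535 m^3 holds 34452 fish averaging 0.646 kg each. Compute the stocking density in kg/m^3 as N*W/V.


Total biomass = 34452 fish * 0.646 kg = 22255.992 kg
Density = total biomass / volume = 22255.992 / 535 = 41.6 kg/m^3

41.6 kg/m^3


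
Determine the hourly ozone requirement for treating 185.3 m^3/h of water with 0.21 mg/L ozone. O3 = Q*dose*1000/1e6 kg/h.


O3 demand (mg/h) = Q * dose * 1000 = 185.3 * 0.21 * 1000 = 38913 mg/h
Convert mg to kg: 38913 / 1e6 = 0.038913 kg/h

0.038913 kg/h


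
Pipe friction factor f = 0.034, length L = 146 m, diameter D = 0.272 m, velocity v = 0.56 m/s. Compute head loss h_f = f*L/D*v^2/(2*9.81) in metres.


v^2 = 0.56^2 = 0.3136 m^2/s^2
L/D = 146/0.272 = 536.76471
h_f = f*(L/D)*v^2/(2g) = 0.034 * 536.76471 * 0.3136 / 19.62 = 0.291702 m

0.291702 m


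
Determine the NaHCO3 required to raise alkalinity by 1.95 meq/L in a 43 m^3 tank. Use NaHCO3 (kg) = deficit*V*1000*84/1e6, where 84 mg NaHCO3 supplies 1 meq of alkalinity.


Tank volume in L = 43 m^3 * 1000 = 43000 L
Total meq required = 1.95 meq/L * 43000 L = 83850 meq
NaHCO3 mass = 83850 meq * 84 mg/meq / 1e6 = 7.0434 kg

7.0434 kg


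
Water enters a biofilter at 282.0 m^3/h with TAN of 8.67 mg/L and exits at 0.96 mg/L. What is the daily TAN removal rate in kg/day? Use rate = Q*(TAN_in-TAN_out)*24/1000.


Concentration drop: TAN_in - TAN_out = 8.67 - 0.96 = 7.71 mg/L
Hourly TAN removed = Q * dTAN = 282.0 m^3/h * 7.71 mg/L = 2174.22 g/h  (m^3/h * mg/L = g/h)
Daily TAN removed = 2174.22 * 24 = 52181.28 g/day
Convert to kg/day: 52181.28 / 1000 = 52.18128 kg/day

52.18128 kg/day


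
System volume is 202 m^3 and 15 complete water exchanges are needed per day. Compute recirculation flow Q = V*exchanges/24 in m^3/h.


Daily recirculation volume = 202 m^3 * 15 = 3030 m^3/day
Flow rate Q = daily volume / 24 h = 3030 / 24 = 126.25 m^3/h

126.25 m^3/h


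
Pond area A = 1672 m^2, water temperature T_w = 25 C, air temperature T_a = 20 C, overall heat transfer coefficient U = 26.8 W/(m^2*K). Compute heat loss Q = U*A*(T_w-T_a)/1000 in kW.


Temperature difference dT = 25 - 20 = 5 K
Heat loss (W) = U * A * dT = 26.8 * 1672 * 5 = 224048 W
Convert to kW: 224048 / 1000 = 224.048 kW

224.048 kW


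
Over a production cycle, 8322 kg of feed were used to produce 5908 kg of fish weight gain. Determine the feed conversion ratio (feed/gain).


FCR = feed consumed / weight gained
FCR = 8322 kg / 5908 kg = 1.4086

1.4086


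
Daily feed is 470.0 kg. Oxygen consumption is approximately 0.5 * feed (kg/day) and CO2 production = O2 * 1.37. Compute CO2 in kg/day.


O2 = 470.0 * 0.5 = 235
CO2 = 235 * 1.37 = 321.95

321.95 kg/day


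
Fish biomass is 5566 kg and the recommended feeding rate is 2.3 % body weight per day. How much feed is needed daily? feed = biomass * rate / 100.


Feeding rate fraction = 2.3% / 100 = 0.023
Daily feed = 5566 kg * 0.023 = 128.018 kg/day

128.018 kg/day


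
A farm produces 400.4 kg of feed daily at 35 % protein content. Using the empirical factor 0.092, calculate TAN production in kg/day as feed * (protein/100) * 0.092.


Protein in feed = 400.4 * 35/100 = 140.14 kg/day
TAN = protein * 0.092 = 140.14 * 0.092 = 12.89288 kg/day

12.89288 kg/day


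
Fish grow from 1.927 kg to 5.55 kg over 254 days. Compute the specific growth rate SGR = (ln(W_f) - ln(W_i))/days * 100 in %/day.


ln(W_f) = ln(5.55) = 1.7137979
ln(W_i) = ln(1.927) = 0.65596439
ln(W_f) - ln(W_i) = 1.7137979 - 0.65596439 = 1.0578335
SGR = 1.0578335 / 254 * 100 = 0.41647 %/day

0.41647 %/day


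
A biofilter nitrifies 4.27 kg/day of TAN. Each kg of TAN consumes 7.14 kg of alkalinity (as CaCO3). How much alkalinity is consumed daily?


Alkalinity factor: 7.14 kg CaCO3 consumed per kg TAN nitrified
alk = 4.27 kg TAN * 7.14 = 30.4878 kg CaCO3/day

30.4878 kg CaCO3/day


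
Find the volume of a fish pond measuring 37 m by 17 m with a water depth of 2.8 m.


Base area = L * W = 37 * 17 = 629 m^2
Volume = area * depth = 629 * 2.8 = 1761.2 m^3

1761.2 m^3


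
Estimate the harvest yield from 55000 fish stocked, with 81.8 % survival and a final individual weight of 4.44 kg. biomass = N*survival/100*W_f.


Survivors = 55000 * 81.8/100 = 44990 fish
Harvest biomass = survivors * W_f = 44990 * 4.44 = 199755.6 kg

199755.6 kg


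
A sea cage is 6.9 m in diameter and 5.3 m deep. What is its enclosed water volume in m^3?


r = d/2 = 6.9/2 = 3.45 m
Base area = pi*r^2 = pi*3.45^2 = 37.392807 m^2
Volume = 37.392807 * 5.3 = 198.182 m^3

198.182 m^3


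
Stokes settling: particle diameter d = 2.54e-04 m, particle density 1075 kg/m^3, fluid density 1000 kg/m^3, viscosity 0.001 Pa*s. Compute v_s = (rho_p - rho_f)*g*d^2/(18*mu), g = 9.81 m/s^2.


Density difference: rho_p - rho_f = 1075 - 1000 = 75 kg/m^3
d^2 = (2.54e-04)^2 = 6.4516e-08 m^2
Numerator = (rho_p - rho_f) * g * d^2 = 75 * 9.81 * 6.4516e-08 = 4.7467647e-05
Denominator = 18 * mu = 18 * 0.001 = 0.018
v_s = 4.7467647e-05 / 0.018 = 0.00263709 m/s
Check: Re = rho_f * v_s * d / mu = 1000 * 0.00263709 * 2.54e-04 / 0.001 = 0.67 < 1, so Stokes' law applies.

0.00263709 m/s


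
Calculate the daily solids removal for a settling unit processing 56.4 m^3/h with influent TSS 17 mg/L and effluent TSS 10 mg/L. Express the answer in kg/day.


Concentration drop: TSS_in - TSS_out = 17 - 10 = 7 mg/L
Hourly solids removed = Q * dTSS = 56.4 m^3/h * 7 mg/L = 394.8 g/h  (m^3/h * mg/L = g/h)
Daily solids removed = 394.8 * 24 = 9475.2 g/day
Convert g to kg: 9475.2 / 1000 = 9.4752 kg/day

9.4752 kg/day


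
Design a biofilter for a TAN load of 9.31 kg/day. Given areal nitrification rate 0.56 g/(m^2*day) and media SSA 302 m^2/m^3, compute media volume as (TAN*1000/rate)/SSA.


A = 9.31*1000 / 0.56 = 16625 m^2
V = 16625 / 302 = 55.0497

55.0497 m^3


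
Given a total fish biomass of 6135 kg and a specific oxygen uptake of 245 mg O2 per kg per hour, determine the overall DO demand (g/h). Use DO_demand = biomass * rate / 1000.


Total O2 consumption (mg/h) = 6135 kg * 245 mg/(kg*h) = 1503075 mg/h
Convert to g/h: 1503075 / 1000 = 1503.075 g/h

1503.075 g/h


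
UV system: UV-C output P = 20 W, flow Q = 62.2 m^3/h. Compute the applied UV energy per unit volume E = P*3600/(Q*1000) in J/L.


Energy delivered per hour = 20 W * 3600 s = 72000 J/h
Volume treated per hour = 62.2 m^3/h * 1000 = 62200 L/h
dose = 72000 / 62200 = 1.15756 J/L

1.15756 J/L


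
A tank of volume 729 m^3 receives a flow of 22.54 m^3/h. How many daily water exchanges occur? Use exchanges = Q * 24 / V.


Daily flow volume = 22.54 m^3/h * 24 h = 540.96 m^3/day
Exchanges = daily flow / tank volume = 540.96 / 729 = 0.742058 exchanges/day

0.742058 exchanges/day


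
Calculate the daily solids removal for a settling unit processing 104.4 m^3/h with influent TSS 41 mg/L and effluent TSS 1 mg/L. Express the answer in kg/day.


Concentration drop: TSS_in - TSS_out = 41 - 1 = 40 mg/L
Hourly solids removed = Q * dTSS = 104.4 m^3/h * 40 mg/L = 4176 g/h  (m^3/h * mg/L = g/h)
Daily solids removed = 4176 * 24 = 100224 g/day
Convert g to kg: 100224 / 1000 = 100.224 kg/day

100.224 kg/day


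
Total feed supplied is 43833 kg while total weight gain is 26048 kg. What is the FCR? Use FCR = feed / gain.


FCR = feed consumed / weight gained
FCR = 43833 kg / 26048 kg = 1.68278

1.68278


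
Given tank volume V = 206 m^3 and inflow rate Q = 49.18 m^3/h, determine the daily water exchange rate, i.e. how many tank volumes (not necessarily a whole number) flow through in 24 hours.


Daily flow volume = 49.18 m^3/h * 24 h = 1180.32 m^3/day
Exchanges = daily flow / tank volume = 1180.32 / 206 = 5.72971 exchanges/day

5.72971 exchanges/day


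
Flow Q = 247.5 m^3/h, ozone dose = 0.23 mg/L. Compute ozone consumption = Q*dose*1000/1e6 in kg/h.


O3 demand (mg/h) = Q * dose * 1000 = 247.5 * 0.23 * 1000 = 56925 mg/h
Convert mg to kg: 56925 / 1e6 = 0.056925 kg/h

0.056925 kg/h


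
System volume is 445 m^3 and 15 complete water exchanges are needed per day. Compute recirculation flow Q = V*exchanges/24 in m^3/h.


Daily recirculation volume = 445 m^3 * 15 = 6675 m^3/day
Flow rate Q = daily volume / 24 h = 6675 / 24 = 278.125 m^3/h

278.125 m^3/h


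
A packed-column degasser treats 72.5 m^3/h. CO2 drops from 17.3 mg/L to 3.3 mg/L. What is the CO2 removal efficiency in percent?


CO2_out / CO2_in = 3.3 / 17.3 = 0.19075145
Fraction remaining = 0.19075145
efficiency = (1 - 0.19075145) * 100 = 80.9249 %

80.9249 %


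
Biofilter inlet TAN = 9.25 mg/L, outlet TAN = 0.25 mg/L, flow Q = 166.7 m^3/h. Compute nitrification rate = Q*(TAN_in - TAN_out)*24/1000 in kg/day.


Concentration drop: TAN_in - TAN_out = 9.25 - 0.25 = 9 mg/L
Hourly TAN removed = Q * dTAN = 166.7 m^3/h * 9 mg/L = 1500.3 g/h  (m^3/h * mg/L = g/h)
Daily TAN removed = 1500.3 * 24 = 36007.2 g/day
Convert to kg/day: 36007.2 / 1000 = 36.0072 kg/day

36.0072 kg/day


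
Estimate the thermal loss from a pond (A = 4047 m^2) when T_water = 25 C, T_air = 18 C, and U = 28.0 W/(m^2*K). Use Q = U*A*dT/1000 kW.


Temperature difference dT = 25 - 18 = 7 K
Heat loss (W) = U * A * dT = 28.0 * 4047 * 7 = 793212 W
Convert to kW: 793212 / 1000 = 793.212 kW

793.212 kW


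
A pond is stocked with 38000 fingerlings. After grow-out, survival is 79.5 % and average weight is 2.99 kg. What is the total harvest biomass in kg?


Survivors = 38000 * 79.5/100 = 30210 fish
Harvest biomass = survivors * W_f = 30210 * 2.99 = 90327.9 kg

90327.9 kg


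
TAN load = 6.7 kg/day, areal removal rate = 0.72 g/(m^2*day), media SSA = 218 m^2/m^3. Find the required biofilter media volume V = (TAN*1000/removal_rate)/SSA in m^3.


A = 6.7*1000 / 0.72 = 9305.5556 m^2
V = 9305.5556 / 218 = 42.686

42.686 m^3


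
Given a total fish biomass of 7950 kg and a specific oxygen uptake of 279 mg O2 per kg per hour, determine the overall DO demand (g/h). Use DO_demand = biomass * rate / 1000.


Total O2 consumption (mg/h) = 7950 kg * 279 mg/(kg*h) = 2218050 mg/h
Convert to g/h: 2218050 / 1000 = 2218.05 g/h

2218.05 g/h


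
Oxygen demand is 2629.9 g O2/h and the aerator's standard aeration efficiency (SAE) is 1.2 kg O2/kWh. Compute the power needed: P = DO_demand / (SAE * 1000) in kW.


SAE in g O2/kWh = 1.2 * 1000 = 1200 g/kWh
P = DO_demand / SAE_g = 2629.9 / 1200 = 2.19158 kW

2.19158 kW


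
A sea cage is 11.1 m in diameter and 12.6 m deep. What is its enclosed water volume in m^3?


r = d/2 = 11.1/2 = 5.55 m
Base area = pi*r^2 = pi*5.55^2 = 96.768908 m^2
Volume = 96.768908 * 12.6 = 1219.29 m^3

1219.29 m^3


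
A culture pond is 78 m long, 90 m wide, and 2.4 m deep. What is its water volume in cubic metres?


Base area = L * W = 78 * 90 = 7020 m^2
Volume = area * depth = 7020 * 2.4 = 16848 m^3

16848 m^3


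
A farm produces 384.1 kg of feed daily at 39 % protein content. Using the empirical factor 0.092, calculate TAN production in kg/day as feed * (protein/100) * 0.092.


Protein in feed = 384.1 * 39/100 = 149.799 kg/day
TAN = protein * 0.092 = 149.799 * 0.092 = 13.781508 kg/day

13.781508 kg/day


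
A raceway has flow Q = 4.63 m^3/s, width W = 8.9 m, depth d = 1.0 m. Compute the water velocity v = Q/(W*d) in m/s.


Cross-sectional area = W * d = 8.9 * 1.0 = 8.9 m^2
Velocity = Q / A = 4.63 / 8.9 = 0.520225 m/s

0.520225 m/s


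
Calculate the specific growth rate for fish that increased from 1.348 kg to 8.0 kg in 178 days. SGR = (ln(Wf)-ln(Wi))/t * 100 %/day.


ln(W_f) = ln(8.0) = 2.0794415
ln(W_i) = ln(1.348) = 0.29862201
ln(W_f) - ln(W_i) = 2.0794415 - 0.29862201 = 1.7808195
SGR = 1.7808195 / 178 * 100 = 1.00046 %/day

1.00046 %/day


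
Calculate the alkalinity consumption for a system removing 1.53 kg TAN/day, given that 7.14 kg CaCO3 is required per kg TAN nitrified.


Alkalinity factor: 7.14 kg CaCO3 consumed per kg TAN nitrified
alk = 1.53 kg TAN * 7.14 = 10.9242 kg CaCO3/day

10.9242 kg CaCO3/day


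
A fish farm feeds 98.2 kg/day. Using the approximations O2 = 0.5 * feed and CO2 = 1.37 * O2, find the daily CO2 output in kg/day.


O2 = 98.2 * 0.5 = 49.1
CO2 = 49.1 * 1.37 = 67.267

67.267 kg/day


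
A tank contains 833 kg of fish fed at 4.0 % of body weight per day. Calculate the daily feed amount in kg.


Feeding rate fraction = 4.0% / 100 = 0.04
Daily feed = 833 kg * 0.04 = 33.32 kg/day

33.32 kg/day


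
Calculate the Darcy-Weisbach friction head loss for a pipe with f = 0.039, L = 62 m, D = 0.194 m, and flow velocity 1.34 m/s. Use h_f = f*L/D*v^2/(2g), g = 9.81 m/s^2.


v^2 = 1.34^2 = 1.7956 m^2/s^2
L/D = 62/0.194 = 319.58763
h_f = f*(L/D)*v^2/(2g) = 0.039 * 319.58763 * 1.7956 / 19.62 = 1.14068 m

1.14068 m


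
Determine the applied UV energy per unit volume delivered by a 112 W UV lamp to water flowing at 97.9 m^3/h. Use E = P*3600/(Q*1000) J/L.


Energy delivered per hour = 112 W * 3600 s = 403200 J/h
Volume treated per hour = 97.9 m^3/h * 1000 = 97900 L/h
dose = 403200 / 97900 = 4.11849 J/L

4.11849 J/L


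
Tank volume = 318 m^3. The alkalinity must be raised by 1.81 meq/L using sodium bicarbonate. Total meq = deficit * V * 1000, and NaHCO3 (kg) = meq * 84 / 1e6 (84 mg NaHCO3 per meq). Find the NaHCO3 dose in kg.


Tank volume in L = 318 m^3 * 1000 = 318000 L
Total meq required = 1.81 meq/L * 318000 L = 575580 meq
NaHCO3 mass = 575580 meq * 84 mg/meq / 1e6 = 48.3487 kg

48.3487 kg


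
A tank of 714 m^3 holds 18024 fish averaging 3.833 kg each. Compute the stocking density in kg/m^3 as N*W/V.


Total biomass = 18024 fish * 3.833 kg = 69085.992 kg
Density = total biomass / volume = 69085.992 / 714 = 96.7591 kg/m^3

96.7591 kg/m^3


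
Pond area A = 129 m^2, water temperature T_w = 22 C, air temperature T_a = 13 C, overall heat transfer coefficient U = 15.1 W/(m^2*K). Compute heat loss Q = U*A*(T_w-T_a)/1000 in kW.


Temperature difference dT = 22 - 13 = 9 K
Heat loss (W) = U * A * dT = 15.1 * 129 * 9 = 17531.1 W
Convert to kW: 17531.1 / 1000 = 17.5311 kW

17.5311 kW


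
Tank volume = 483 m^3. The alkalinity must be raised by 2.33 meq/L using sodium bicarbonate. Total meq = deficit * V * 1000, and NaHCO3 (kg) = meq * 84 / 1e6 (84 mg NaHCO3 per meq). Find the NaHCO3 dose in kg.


Tank volume in L = 483 m^3 * 1000 = 483000 L
Total meq required = 2.33 meq/L * 483000 L = 1125390 meq
NaHCO3 mass = 1125390 meq * 84 mg/meq / 1e6 = 94.5328 kg

94.5328 kg
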